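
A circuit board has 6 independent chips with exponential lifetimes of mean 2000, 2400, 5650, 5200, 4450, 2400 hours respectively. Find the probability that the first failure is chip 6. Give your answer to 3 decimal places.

0.216

Rates: λ_i = 1/mean_i → 0.0005, 0.000416667, 0.000176991, 0.000192308, 0.000224719, 0.000416667; Σλ = 0.00192735.
P(chip 6 first) = λ_6/Σλ = 0.000416667/0.00192735 ≈ 0.216.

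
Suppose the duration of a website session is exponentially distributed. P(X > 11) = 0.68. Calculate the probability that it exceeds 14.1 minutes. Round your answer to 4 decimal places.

0.6100

e^(−λ·11) = 0.68 ⇒ λ = −ln(0.68)/11 = 0.0350602.
P(X > 14.1) = e^(−0.0350602·14.1) = e^(−0.49435) ≈ 0.6100.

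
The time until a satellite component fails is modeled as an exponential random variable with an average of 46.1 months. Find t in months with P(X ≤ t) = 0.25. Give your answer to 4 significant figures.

13.26

The rate is λ = 1/46.1 = 0.021692 per month.
Set 1 − e^(−λt) = 0.25, so t = −ln(0.75)/λ = 0.28768/0.021692 ≈ 13.2621 months.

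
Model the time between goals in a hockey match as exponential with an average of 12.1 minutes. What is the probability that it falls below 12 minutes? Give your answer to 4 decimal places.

0.6291

The rate is λ = 1/12.1 = 0.0826446 per minute.
P(X ≤ 12) = 1 − e^(−λ·12) = 1 − e^(−0.99174) ≈ 0.6291.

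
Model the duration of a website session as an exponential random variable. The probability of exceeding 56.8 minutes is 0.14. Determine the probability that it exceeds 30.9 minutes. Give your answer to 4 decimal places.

0.3431

e^(−λ·56.8) = 0.14 ⇒ λ = −ln(0.14)/56.8 = 0.0346147.
P(X > 30.9) = e^(−0.0346147·30.9) = e^(−1.0696) ≈ 0.3431.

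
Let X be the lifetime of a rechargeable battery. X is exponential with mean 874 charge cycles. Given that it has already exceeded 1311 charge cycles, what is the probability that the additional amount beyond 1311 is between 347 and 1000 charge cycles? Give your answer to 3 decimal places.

0.354

The rate is λ = 1/874 = 0.00114416 per charge cycle.
Memoryless: the residual past 1311 is again Exp(λ).
P(347 < residual < 1000) = e^(−λ·347) − e^(−λ·1000) = 0.67232 − 0.31849 ≈ 0.354.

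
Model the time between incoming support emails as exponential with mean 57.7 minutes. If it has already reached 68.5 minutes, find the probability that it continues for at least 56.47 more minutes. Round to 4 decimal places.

0.3758

The rate is λ = 1/57.7 = 0.017331 per minute.
The exponential is memoryless, so the remaining time is again Exp(λ): the condition X > 68.5 is irrelevant.
P(X > 56.47) = e^(−0.97868) ≈ 0.3758.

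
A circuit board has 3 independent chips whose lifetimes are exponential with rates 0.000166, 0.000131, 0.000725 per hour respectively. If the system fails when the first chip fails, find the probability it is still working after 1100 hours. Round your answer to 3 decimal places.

0.325

The time to first failure is exponential with rate Σλ = 0.000166 + 0.000131 + 0.000725 = 0.001022.
P(min > 1100) = e^(−0.001022·1100) = e^(−1.1242) ≈ 0.325.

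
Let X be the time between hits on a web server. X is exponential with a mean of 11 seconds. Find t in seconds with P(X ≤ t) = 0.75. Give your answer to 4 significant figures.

15.25

The rate is λ = 1/11 = 0.0909091 per second.
Set 1 − e^(−λt) = 0.75, so t = −ln(0.25)/λ = 1.3863/0.0909091 ≈ 15.2492 seconds.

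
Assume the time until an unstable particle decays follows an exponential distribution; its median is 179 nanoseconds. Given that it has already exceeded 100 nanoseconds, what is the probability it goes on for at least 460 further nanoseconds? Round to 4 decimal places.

0.1684

For an exponential, median = ln(2)/λ, so λ = ln 2 / 179 = 0.00387233 per nanosecond.
By the memoryless property, P(X > 100+460 | X > 100) = P(X > 460).
P(X > 460) = e^(−1.7813) ≈ 0.1684.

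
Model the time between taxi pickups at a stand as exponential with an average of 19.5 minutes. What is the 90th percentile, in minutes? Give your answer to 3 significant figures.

44.9

The rate is λ = 1/19.5 = 0.0512821 per minute.
Set 1 − e^(−λt) = 0.9, so t = −ln(0.1)/λ = 2.3026/0.0512821 ≈ 44.9004 minutes.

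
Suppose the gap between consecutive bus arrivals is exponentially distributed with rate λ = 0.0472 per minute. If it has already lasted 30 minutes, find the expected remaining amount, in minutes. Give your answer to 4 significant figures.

21.19

By memorylessness, the remaining amount past any threshold is again Exp(λ) with mean 1/λ = 21.1864 minutes.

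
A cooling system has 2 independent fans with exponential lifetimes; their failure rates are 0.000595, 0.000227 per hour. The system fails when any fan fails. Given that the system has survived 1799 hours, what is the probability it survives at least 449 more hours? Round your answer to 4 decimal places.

0.6914

Time to first failure ~ Exp(Σλ) with Σλ = 0.000822.
By memorylessness, P(T > 1799+449 | T > 1799) = P(T > 449) = e^(−0.000822·449) ≈ 0.6914.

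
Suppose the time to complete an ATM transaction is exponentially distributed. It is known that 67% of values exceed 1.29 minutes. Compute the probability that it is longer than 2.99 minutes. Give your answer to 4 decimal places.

0.3952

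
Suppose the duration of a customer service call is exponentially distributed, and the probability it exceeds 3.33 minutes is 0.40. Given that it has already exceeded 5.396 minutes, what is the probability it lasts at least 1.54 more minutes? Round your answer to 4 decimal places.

0.6546

From e^(−λ·3.33) = 0.40, λ = −ln(0.40)/3.33 = 0.275162.
Memoryless: P(X > 5.396+1.54 | X > 5.396) = P(X > 1.54) = e^(−0.275162·1.54) ≈ 0.6546.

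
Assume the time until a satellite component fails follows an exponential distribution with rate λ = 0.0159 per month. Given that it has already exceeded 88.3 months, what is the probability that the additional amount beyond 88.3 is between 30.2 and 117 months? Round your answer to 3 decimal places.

0.463

Memoryless: the residual past 88.3 is again Exp(λ).
P(30.2 < residual < 117) = e^(−λ·30.2) − e^(−λ·117) = 0.61867 − 0.15563 ≈ 0.463.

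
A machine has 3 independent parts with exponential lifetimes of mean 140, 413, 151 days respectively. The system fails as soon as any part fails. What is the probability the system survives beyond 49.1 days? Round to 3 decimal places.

The first failure time is exponential with rate Σλ_i = 1/140 + 1/413 + 1/151 = 0.0161867 per day.
P(min > 49.1) = e^(−0.0161867·49.1) = e^(−0.79477) ≈ 0.452.

0.452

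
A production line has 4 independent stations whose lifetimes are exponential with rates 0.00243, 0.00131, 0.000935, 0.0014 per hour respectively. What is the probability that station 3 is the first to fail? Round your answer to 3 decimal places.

The time to first failure is exponential with rate Σλ = 0.00243 + 0.00131 + 0.000935 + 0.0014 = 0.006075.
P(station 3 first) = λ_3/Σλ = 0.000935/0.006075 ≈ 0.154.

0.154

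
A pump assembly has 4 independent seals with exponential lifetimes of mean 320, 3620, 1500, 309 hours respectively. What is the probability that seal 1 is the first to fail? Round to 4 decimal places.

Rates: λ_i = 1/mean_i → 0.003125, 0.000276243, 0.000666667, 0.00323625; Σλ = 0.00730416.
P(seal 1 first) = λ_1/Σλ = 0.003125/0.00730416 ≈ 0.4278.

0.4278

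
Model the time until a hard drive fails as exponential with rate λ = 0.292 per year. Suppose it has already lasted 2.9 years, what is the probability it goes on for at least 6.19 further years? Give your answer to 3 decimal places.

0.164

The exponential is memoryless, so the remaining time is again Exp(λ): the condition X > 2.9 is irrelevant.
P(X > 6.19) = e^(−1.8075) ≈ 0.164.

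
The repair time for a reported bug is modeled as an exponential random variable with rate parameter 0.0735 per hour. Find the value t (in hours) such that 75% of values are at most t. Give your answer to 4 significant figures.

18.86

Set 1 − e^(−λt) = 0.75, so t = −ln(0.25)/λ = 1.3863/0.0735 ≈ 18.8611 hours.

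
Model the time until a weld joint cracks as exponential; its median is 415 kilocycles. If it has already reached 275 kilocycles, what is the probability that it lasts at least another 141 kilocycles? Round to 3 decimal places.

For an exponential, median = ln(2)/λ, so λ = ln 2 / 415 = 0.00167023 per kilocycle.
P(X > s+t | X > s) = e^(−λ(s+t))/e^(−λs) = e^(−λt), independent of s = 275.
P(X > 141) = e^(−0.2355) ≈ 0.790.

0.790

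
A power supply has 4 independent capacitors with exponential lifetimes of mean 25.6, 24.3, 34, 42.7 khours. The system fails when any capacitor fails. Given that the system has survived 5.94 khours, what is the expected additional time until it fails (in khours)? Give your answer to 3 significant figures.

7.52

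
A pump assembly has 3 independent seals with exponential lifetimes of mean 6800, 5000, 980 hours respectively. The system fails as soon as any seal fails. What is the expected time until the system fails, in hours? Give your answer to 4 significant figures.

The first failure time is exponential with rate Σλ_i = 1/6800 + 1/5000 + 1/980 = 0.00136747 per hour.
E[min] = 1/Σλ = 1/0.00136747 = 731.279 hours.

731.3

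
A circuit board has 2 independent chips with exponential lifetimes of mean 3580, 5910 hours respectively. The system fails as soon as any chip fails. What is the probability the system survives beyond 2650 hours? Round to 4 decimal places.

The first failure time is exponential with rate Σλ_i = 1/3580 + 1/5910 = 0.000448534 per hour.
P(min > 2650) = e^(−0.000448534·2650) = e^(−1.1886) ≈ 0.3046.

0.3046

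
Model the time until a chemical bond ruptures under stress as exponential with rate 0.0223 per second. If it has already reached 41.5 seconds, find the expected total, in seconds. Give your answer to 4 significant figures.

By memorylessness, E[X | X > 41.5] = 41.5 + 1/λ = 41.5 + 44.843 = 86.343 seconds.

86.34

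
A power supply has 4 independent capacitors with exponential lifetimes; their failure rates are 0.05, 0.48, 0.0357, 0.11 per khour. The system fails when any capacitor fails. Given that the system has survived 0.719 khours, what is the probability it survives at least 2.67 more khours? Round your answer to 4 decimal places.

Time to first failure ~ Exp(Σλ) with Σλ = 0.6757.
By memorylessness, P(T > 0.719+2.67 | T > 0.719) = P(T > 2.67) = e^(−0.6757·2.67) ≈ 0.1646.

0.1646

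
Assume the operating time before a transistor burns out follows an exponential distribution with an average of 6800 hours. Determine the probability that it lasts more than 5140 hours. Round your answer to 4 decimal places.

0.4696

The rate is λ = 1/6800 = 0.000147059 per hour.
P(X > 5140) = e^(−λ·5140) = e^(−0.75588) ≈ 0.4696.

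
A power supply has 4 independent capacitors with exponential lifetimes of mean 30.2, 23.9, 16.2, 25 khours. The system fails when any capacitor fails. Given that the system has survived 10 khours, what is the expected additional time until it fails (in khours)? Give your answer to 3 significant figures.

First-failure rate Σλ = 1/30.2 + 1/23.9 + 1/16.2 + 1/25 = 0.176682.
By memorylessness the expected residual is 1/Σλ = 5.65989 khours, regardless of the 10 already elapsed.

5.66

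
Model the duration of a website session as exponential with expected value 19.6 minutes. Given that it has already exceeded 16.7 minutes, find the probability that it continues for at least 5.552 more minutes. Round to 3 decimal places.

0.753

The rate is λ = 1/19.6 = 0.0510204 per minute.
By the memoryless property, P(X > 16.7+5.552 | X > 16.7) = P(X > 5.552).
P(X > 5.552) = e^(−0.28327) ≈ 0.753.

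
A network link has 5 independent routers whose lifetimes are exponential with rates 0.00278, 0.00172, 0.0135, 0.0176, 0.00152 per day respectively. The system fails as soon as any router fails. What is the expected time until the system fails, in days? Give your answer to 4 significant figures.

The time to first failure is exponential with rate Σλ = 0.00278 + 0.00172 + 0.0135 + 0.0176 + 0.00152 = 0.03712.
E[min] = 1/Σλ = 1/0.03712 = 26.9397 days.

26.94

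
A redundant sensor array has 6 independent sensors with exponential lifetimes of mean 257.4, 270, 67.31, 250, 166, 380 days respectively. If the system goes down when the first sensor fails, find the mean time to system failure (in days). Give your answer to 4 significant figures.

The first failure time is exponential with rate Σλ_i = 1/257.4 + 1/270 + 1/67.31 + 1/250 + 1/166 + 1/380 = 0.035101 per day.
E[min] = 1/Σλ = 1/0.035101 = 28.4892 days.

28.49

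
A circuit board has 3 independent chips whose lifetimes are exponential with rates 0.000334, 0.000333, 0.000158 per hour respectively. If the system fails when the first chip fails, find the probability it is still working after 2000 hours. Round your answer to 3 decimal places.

0.192

The time to first failure is exponential with rate Σλ = 0.000334 + 0.000333 + 0.000158 = 0.000825.
P(min > 2000) = e^(−0.000825·2000) = e^(−1.65) ≈ 0.192.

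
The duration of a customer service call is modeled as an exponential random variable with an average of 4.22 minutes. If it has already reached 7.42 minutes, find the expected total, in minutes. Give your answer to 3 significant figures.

11.6

The rate is λ = 1/4.22 = 0.236967 per minute.
By memorylessness, E[X | X > 7.42] = 7.42 + 1/λ = 7.42 + 4.22 = 11.64 minutes.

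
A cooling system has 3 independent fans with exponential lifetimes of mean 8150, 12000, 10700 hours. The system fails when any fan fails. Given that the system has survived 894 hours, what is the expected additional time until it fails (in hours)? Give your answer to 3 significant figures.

First-failure rate Σλ = 1/8150 + 1/12000 + 1/10700 = 0.000299491.
By memorylessness the expected residual is 1/Σλ = 3339 hours, regardless of the 894 already elapsed.

3340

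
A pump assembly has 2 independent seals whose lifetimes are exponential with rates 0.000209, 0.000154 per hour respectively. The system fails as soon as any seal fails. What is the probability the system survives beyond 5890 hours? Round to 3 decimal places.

0.118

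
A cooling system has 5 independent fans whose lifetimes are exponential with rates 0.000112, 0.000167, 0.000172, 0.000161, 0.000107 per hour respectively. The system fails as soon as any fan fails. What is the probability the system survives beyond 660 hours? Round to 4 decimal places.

0.6222

The time to first failure is exponential with rate Σλ = 0.000112 + 0.000167 + 0.000172 + 0.000161 + 0.000107 = 0.000719.
P(min > 660) = e^(−0.000719·660) = e^(−0.47454) ≈ 0.6222.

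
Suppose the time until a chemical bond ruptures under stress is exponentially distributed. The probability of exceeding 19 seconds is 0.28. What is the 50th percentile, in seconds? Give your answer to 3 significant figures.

e^(−λ·19) = 0.28 ⇒ λ = −ln(0.28)/19 = 0.0669982.
50th percentile: 1 − e^(−λt) = 0.5, t = −ln(0.5)/λ = 10.3458 seconds.

10.3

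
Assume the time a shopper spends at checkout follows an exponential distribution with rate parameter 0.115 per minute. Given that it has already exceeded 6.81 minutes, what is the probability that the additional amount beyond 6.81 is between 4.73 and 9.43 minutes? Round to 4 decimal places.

Memoryless: the residual past 6.81 is again Exp(λ).
P(4.73 < residual < 9.43) = e^(−λ·4.73) − e^(−λ·9.43) = 0.58045 − 0.33809 ≈ 0.2424.

0.2424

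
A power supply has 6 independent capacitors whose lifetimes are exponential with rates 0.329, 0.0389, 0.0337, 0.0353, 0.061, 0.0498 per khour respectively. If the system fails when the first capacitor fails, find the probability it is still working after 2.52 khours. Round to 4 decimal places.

The time to first failure is exponential with rate Σλ = 0.329 + 0.0389 + 0.0337 + 0.0353 + 0.061 + 0.0498 = 0.5477.
P(min > 2.52) = e^(−0.5477·2.52) = e^(−1.3802) ≈ 0.2515.

0.2515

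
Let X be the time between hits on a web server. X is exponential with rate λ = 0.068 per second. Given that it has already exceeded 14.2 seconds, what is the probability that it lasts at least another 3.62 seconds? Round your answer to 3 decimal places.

P(X > s+t | X > s) = e^(−λ(s+t))/e^(−λs) = e^(−λt), independent of s = 14.2.
P(X > 3.62) = e^(−0.24616) ≈ 0.782.

0.782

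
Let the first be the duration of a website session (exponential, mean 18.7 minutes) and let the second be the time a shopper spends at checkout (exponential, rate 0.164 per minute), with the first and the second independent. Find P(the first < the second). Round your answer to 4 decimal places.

0.2459

λ_1 = 1/18.7 = 0.0534759, λ_2 = 0.164.
For independent exponentials, P(the first < the second) = λ_1/(λ_1+λ_2) = 0.0534759/0.217476 ≈ 0.2459.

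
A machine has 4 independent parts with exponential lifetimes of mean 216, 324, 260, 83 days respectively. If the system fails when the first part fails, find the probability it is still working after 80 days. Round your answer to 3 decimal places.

The first failure time is exponential with rate Σλ_i = 1/216 + 1/324 + 1/260 + 1/83 = 0.0236104 per day.
P(min > 80) = e^(−0.0236104·80) = e^(−1.8888) ≈ 0.151.

0.151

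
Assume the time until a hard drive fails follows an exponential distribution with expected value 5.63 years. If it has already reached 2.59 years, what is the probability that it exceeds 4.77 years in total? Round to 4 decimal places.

0.6789

The rate is λ = 1/5.63 = 0.17762 per year.
P(X > s+t | X > s) = e^(−λ(s+t))/e^(−λs) = e^(−λt), independent of s = 2.59.
P(X > 2.18) = e^(−0.38721) ≈ 0.6789.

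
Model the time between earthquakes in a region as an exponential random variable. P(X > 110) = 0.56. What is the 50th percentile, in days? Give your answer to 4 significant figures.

131.5

e^(−λ·110) = 0.56 ⇒ λ = −ln(0.56)/110 = 0.00527108.
50th percentile: 1 − e^(−λt) = 0.5, t = −ln(0.5)/λ = 131.5 days.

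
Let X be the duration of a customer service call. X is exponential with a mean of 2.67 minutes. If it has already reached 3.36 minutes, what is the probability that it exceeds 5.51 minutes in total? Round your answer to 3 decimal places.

0.447

The rate is λ = 1/2.67 = 0.374532 per minute.
By the memoryless property, P(X > 3.36+2.15 | X > 3.36) = P(X > 2.15).
P(X > 2.15) = e^(−0.80524) ≈ 0.447.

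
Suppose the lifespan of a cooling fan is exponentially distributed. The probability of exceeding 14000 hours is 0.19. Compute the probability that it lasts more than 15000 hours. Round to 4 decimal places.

e^(−λ·14000) = 0.19 ⇒ λ = −ln(0.19)/14000 = 0.000118624.
P(X > 15000) = e^(−0.000118624·15000) = e^(−1.7794) ≈ 0.1687.

0.1687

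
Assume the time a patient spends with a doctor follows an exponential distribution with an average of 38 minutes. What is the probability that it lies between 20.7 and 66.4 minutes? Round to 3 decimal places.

0.406

The rate is λ = 1/38 = 0.0263158 per minute.
P(20.7 < X < 66.4) = e^(−λ·20.7) − e^(−λ·66.4) = 0.57999 − 0.17423 ≈ 0.406.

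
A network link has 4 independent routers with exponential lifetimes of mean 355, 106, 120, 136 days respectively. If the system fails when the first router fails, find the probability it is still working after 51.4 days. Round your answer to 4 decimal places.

0.2379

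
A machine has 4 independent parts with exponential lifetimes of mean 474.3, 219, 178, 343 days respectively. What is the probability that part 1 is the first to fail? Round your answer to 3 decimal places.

0.139

Rates: λ_i = 1/mean_i → 0.00210837, 0.00456621, 0.00561798, 0.00291545; Σλ = 0.015208.
P(part 1 first) = λ_1/Σλ = 0.00210837/0.015208 ≈ 0.139.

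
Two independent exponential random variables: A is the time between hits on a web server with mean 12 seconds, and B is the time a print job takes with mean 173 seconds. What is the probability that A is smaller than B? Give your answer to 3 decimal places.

0.935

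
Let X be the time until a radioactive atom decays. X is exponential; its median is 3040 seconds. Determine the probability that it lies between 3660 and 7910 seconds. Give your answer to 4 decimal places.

For an exponential, median = ln(2)/λ, so λ = ln 2 / 3040 = 0.000228009 per second.
P(3660 < X < 7910) = e^(−λ·3660) − e^(−λ·7910) = 0.43409 − 0.16471 ≈ 0.2694.

0.2694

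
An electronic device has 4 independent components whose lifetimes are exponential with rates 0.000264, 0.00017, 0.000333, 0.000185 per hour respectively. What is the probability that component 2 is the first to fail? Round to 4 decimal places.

0.1786

The time to first failure is exponential with rate Σλ = 0.000264 + 0.00017 + 0.000333 + 0.000185 = 0.000952.
P(component 2 first) = λ_2/Σλ = 0.00017/0.000952 ≈ 0.1786.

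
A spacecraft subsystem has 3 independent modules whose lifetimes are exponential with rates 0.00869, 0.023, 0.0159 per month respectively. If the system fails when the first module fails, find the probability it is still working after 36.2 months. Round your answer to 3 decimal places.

0.179

The time to first failure is exponential with rate Σλ = 0.00869 + 0.023 + 0.0159 = 0.04759.
P(min > 36.2) = e^(−0.04759·36.2) = e^(−1.7228) ≈ 0.179.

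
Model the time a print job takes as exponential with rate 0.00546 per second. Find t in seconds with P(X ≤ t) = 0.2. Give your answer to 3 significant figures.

40.9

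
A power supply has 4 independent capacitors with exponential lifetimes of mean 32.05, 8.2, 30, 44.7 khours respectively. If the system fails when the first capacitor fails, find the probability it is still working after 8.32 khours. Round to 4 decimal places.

0.1759

The first failure time is exponential with rate Σλ_i = 1/32.05 + 1/8.2 + 1/30 + 1/44.7 = 0.208857 per khour.
P(min > 8.32) = e^(−0.208857·8.32) = e^(−1.7377) ≈ 0.1759.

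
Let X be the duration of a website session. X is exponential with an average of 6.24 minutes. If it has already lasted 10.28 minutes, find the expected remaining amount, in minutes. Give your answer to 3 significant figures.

The rate is λ = 1/6.24 = 0.160256 per minute.
By memorylessness, the remaining amount past any threshold is again Exp(λ) with mean 1/λ = 6.24 minutes.

6.24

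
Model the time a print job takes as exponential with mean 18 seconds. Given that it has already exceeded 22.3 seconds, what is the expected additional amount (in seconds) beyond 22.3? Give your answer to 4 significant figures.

The rate is λ = 1/18 = 0.0555556 per second.
By memorylessness, the remaining amount past any threshold is again Exp(λ) with mean 1/λ = 18 seconds.

18.00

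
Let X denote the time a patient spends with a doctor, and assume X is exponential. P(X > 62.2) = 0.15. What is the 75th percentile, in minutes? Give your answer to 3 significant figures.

45.5

e^(−λ·62.2) = 0.15 ⇒ λ = −ln(0.15)/62.2 = 0.0305003.
75th percentile: 1 − e^(−λt) = 0.75, t = −ln(0.25)/λ = 45.4518 minutes.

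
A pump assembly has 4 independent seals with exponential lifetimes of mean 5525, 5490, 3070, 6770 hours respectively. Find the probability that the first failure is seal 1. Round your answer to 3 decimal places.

0.216

Rates: λ_i = 1/mean_i → 0.000180995, 0.000182149, 0.000325733, 0.00014771; Σλ = 0.000836588.
P(seal 1 first) = λ_1/Σλ = 0.000180995/0.000836588 ≈ 0.216.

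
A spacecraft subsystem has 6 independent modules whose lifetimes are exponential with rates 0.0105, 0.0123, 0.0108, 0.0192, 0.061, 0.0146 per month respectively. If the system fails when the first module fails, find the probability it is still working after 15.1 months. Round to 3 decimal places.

The time to first failure is exponential with rate Σλ = 0.0105 + 0.0123 + 0.0108 + 0.0192 + 0.061 + 0.0146 = 0.1284.
P(min > 15.1) = e^(−0.1284·15.1) = e^(−1.9388) ≈ 0.144.

0.144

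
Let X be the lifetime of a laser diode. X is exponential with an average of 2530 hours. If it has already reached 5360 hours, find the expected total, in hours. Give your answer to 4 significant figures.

The rate is λ = 1/2530 = 0.000395257 per hour.
By memorylessness, E[X | X > 5360] = 5360 + 1/λ = 5360 + 2530 = 7890 hours.

7890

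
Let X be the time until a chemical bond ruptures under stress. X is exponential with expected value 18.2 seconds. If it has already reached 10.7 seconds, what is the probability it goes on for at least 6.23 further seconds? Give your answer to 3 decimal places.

The rate is λ = 1/18.2 = 0.0549451 per second.
By the memoryless property, P(X > 10.7+6.23 | X > 10.7) = P(X > 6.23).
P(X > 6.23) = e^(−0.34231) ≈ 0.710.

0.710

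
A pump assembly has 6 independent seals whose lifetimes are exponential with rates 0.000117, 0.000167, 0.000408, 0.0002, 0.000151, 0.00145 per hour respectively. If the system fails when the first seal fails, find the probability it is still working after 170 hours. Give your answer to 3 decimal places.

0.655

The time to first failure is exponential with rate Σλ = 0.000117 + 0.000167 + 0.000408 + 0.0002 + 0.000151 + 0.00145 = 0.002493.
P(min > 170) = e^(−0.002493·170) = e^(−0.42381) ≈ 0.655.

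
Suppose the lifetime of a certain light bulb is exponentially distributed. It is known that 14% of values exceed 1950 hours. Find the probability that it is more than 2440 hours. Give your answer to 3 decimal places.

0.085

e^(−λ·1950) = 0.14 ⇒ λ = −ln(0.14)/1950 = 0.00100826.
P(X > 2440) = e^(−0.00100826·2440) = e^(−2.4602) ≈ 0.085.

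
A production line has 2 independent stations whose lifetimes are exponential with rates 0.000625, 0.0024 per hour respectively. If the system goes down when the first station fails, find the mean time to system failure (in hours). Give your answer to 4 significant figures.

330.6

The time to first failure is exponential with rate Σλ = 0.000625 + 0.0024 = 0.003025.
E[min] = 1/Σλ = 1/0.003025 = 330.579 hours.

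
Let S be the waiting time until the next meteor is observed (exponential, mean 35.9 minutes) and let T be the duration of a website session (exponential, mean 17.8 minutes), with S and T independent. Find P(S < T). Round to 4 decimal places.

0.3315

λ_1 = 1/35.9 = 0.0278552, λ_2 = 1/17.8 = 0.0561798.
For independent exponentials, P(S < T) = λ_1/(λ_1+λ_2) = 0.0278552/0.0840349 ≈ 0.3315.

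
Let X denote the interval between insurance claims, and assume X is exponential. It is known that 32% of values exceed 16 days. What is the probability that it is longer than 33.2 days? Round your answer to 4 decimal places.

e^(−λ·16) = 0.32 ⇒ λ = −ln(0.32)/16 = 0.0712146.
P(X > 33.2) = e^(−0.0712146·33.2) = e^(−2.3643) ≈ 0.0940.

0.0940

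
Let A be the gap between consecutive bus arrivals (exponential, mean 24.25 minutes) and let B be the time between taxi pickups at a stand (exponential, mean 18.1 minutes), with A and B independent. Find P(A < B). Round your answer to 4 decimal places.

0.4274

λ_1 = 1/24.25 = 0.0412371, λ_2 = 1/18.1 = 0.0552486.
For independent exponentials, P(A < B) = λ_1/(λ_1+λ_2) = 0.0412371/0.0964857 ≈ 0.4274.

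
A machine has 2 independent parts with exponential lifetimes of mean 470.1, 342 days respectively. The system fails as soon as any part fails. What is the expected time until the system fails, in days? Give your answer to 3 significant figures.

The first failure time is exponential with rate Σλ_i = 1/470.1 + 1/342 = 0.00505118 per day.
E[min] = 1/Σλ = 1/0.00505118 = 197.973 days.

198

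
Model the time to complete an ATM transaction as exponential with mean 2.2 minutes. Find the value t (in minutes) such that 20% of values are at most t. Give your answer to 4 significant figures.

The rate is λ = 1/2.2 = 0.454545 per minute.
Set 1 − e^(−λt) = 0.2, so t = −ln(0.8)/λ = 0.22314/0.454545 ≈ 0.490916 minutes.

0.4909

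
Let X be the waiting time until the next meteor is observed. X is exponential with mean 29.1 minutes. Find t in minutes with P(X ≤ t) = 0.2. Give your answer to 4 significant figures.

The rate is λ = 1/29.1 = 0.0343643 per minute.
Set 1 − e^(−λt) = 0.2, so t = −ln(0.8)/λ = 0.22314/0.0343643 ≈ 6.49348 minutes.

6.493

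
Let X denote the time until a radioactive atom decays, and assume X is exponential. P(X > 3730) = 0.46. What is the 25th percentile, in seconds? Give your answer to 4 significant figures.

e^(−λ·3730) = 0.46 ⇒ λ = −ln(0.46)/3730 = 0.000208185.
25th percentile: 1 − e^(−λt) = 0.25, t = −ln(0.75)/λ = 1381.86 seconds.

1382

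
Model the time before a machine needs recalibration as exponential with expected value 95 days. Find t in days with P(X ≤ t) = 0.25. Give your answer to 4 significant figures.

The rate is λ = 1/95 = 0.0105263 per day.
Set 1 − e^(−λt) = 0.25, so t = −ln(0.75)/λ = 0.28768/0.0105263 ≈ 27.3298 days.

27.33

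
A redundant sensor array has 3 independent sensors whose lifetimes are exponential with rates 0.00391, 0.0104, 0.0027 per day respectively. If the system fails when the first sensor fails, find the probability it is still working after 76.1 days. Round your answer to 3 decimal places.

0.274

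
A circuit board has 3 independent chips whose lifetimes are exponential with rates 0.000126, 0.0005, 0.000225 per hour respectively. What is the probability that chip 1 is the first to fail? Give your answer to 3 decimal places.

The time to first failure is exponential with rate Σλ = 0.000126 + 0.0005 + 0.000225 = 0.000851.
P(chip 1 first) = λ_1/Σλ = 0.000126/0.000851 ≈ 0.148.

0.148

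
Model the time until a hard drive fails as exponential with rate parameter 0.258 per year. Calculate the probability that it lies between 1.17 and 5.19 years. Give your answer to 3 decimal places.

0.477

P(1.17 < X < 5.19) = e^(−λ·1.17) − e^(−λ·5.19) = 0.73944 − 0.26210 ≈ 0.477.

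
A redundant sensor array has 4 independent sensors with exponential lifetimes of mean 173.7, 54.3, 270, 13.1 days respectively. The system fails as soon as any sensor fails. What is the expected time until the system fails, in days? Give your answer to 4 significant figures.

9.596

The first failure time is exponential with rate Σλ_i = 1/173.7 + 1/54.3 + 1/270 + 1/13.1 = 0.104213 per day.
E[min] = 1/Σλ = 1/0.104213 = 9.59575 days.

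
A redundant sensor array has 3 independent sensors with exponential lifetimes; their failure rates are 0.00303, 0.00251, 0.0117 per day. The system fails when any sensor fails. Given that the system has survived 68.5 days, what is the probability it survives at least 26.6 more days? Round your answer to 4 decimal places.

0.6322

Time to first failure ~ Exp(Σλ) with Σλ = 0.01724.
By memorylessness, P(T > 68.5+26.6 | T > 68.5) = P(T > 26.6) = e^(−0.01724·26.6) ≈ 0.6322.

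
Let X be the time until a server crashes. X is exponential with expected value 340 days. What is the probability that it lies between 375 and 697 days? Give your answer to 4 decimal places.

The rate is λ = 1/340 = 0.00294118 per day.
P(375 < X < 697) = e^(−λ·375) − e^(−λ·697) = 0.33189 − 0.12873 ≈ 0.2032.

0.2032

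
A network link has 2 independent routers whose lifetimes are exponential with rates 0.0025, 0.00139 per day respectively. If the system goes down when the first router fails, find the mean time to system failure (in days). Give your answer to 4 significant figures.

257.1

The time to first failure is exponential with rate Σλ = 0.0025 + 0.00139 = 0.00389.
E[min] = 1/Σλ = 1/0.00389 = 257.069 days.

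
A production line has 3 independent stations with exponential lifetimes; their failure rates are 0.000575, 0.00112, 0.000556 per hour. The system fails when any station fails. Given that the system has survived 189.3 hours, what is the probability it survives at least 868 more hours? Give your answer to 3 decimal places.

0.142

Time to first failure ~ Exp(Σλ) with Σλ = 0.002251.
By memorylessness, P(T > 189.3+868 | T > 189.3) = P(T > 868) = e^(−0.002251·868) ≈ 0.142.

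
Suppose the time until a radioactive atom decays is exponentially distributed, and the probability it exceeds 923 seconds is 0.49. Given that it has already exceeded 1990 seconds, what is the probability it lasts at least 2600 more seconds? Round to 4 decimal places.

0.1341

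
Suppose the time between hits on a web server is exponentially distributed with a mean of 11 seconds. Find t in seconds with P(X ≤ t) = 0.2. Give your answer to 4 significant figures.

2.455

The rate is λ = 1/11 = 0.0909091 per second.
Set 1 − e^(−λt) = 0.2, so t = −ln(0.8)/λ = 0.22314/0.0909091 ≈ 2.45458 seconds.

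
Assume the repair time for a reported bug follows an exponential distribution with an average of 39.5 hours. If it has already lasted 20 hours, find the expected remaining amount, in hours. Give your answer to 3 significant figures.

The rate is λ = 1/39.5 = 0.0253165 per hour.
By memorylessness, the remaining amount past any threshold is again Exp(λ) with mean 1/λ = 39.5 hours.

39.5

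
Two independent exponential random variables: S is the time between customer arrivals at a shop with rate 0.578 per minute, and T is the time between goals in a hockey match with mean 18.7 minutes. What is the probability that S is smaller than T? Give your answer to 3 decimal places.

λ_1 = 0.578, λ_2 = 1/18.7 = 0.0534759.
For independent exponentials, P(S < T) = λ_1/(λ_1+λ_2) = 0.578/0.631476 ≈ 0.915.

0.915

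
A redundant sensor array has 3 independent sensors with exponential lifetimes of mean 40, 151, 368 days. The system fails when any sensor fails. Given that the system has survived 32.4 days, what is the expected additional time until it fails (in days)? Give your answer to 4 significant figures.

First-failure rate Σλ = 1/40 + 1/151 + 1/368 = 0.0343399.
By memorylessness the expected residual is 1/Σλ = 29.1206 days, regardless of the 32.4 already elapsed.

29.12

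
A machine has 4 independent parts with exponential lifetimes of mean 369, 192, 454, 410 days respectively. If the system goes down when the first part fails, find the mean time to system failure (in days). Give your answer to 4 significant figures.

The first failure time is exponential with rate Σλ_i = 1/369 + 1/192 + 1/454 + 1/410 = 0.01256 per day.
E[min] = 1/Σλ = 1/0.01256 = 79.6177 days.

79.62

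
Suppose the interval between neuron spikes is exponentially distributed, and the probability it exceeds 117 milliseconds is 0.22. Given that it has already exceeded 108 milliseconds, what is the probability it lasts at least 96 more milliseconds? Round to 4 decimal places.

0.2887

From e^(−λ·117) = 0.22, λ = −ln(0.22)/117 = 0.0129413.
Memoryless: P(X > 108+96 | X > 108) = P(X > 96) = e^(−0.0129413·96) ≈ 0.2887.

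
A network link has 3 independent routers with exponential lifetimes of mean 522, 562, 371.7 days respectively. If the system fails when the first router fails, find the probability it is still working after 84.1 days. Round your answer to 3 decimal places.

The first failure time is exponential with rate Σλ_i = 1/522 + 1/562 + 1/371.7 = 0.00638541 per day.
P(min > 84.1) = e^(−0.00638541·84.1) = e^(−0.53701) ≈ 0.584.

0.584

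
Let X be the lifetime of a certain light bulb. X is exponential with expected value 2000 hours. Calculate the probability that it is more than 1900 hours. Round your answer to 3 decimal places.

0.387

The rate is λ = 1/2000 = 0.0005 per hour.
P(X > 1900) = e^(−λ·1900) = e^(−0.95) ≈ 0.387.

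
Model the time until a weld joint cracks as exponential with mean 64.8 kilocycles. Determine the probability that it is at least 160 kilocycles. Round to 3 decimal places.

0.085

The rate is λ = 1/64.8 = 0.0154321 per kilocycle.
P(X > 160) = e^(−λ·160) = e^(−2.4691) ≈ 0.085.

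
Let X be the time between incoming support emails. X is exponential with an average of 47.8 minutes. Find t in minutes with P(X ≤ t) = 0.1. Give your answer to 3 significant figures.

The rate is λ = 1/47.8 = 0.0209205 per minute.
Set 1 − e^(−λt) = 0.1, so t = −ln(0.9)/λ = 0.10536/0.0209205 ≈ 5.03623 minutes.

5.04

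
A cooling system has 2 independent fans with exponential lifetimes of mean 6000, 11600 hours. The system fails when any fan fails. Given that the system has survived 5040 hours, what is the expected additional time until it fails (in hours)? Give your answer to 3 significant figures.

3950

First-failure rate Σλ = 1/6000 + 1/11600 = 0.000252874.
By memorylessness the expected residual is 1/Σλ = 3954.55 hours, regardless of the 5040 already elapsed.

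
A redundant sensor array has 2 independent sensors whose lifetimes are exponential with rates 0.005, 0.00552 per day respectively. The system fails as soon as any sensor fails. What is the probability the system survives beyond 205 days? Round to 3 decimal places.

0.116

The time to first failure is exponential with rate Σλ = 0.005 + 0.00552 = 0.01052.
P(min > 205) = e^(−0.01052·205) = e^(−2.1566) ≈ 0.116.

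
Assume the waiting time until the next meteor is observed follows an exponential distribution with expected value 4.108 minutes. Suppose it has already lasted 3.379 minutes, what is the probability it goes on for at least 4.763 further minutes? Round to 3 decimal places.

0.314

The rate is λ = 1/4.108 = 0.243427 per minute.
The exponential is memoryless, so the remaining time is again Exp(λ): the condition X > 3.379 is irrelevant.
P(X > 4.763) = e^(−1.1594) ≈ 0.314.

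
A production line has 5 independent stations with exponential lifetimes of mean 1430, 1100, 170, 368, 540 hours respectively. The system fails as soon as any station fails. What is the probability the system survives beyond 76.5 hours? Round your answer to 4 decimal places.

The first failure time is exponential with rate Σλ_i = 1/1430 + 1/1100 + 1/170 + 1/368 + 1/540 = 0.01206 per hour.
P(min > 76.5) = e^(−0.01206·76.5) = e^(−0.92259) ≈ 0.3975.

0.3975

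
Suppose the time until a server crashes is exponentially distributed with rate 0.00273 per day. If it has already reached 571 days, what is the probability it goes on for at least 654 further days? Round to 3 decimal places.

P(X > s+t | X > s) = e^(−λ(s+t))/e^(−λs) = e^(−λt), independent of s = 571.
P(X > 654) = e^(−1.7854) ≈ 0.168.

0.168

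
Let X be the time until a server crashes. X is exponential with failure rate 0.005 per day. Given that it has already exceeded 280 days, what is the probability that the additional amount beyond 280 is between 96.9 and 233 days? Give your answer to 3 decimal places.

0.304

Memoryless: the residual past 280 is again Exp(λ).
P(96.9 < residual < 233) = e^(−λ·96.9) − e^(−λ·233) = 0.61601 − 0.31192 ≈ 0.304.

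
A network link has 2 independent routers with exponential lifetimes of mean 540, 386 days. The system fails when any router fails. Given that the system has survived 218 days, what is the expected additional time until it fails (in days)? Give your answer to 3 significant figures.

225

First-failure rate Σλ = 1/540 + 1/386 = 0.00444253.
By memorylessness the expected residual is 1/Σλ = 225.097 days, regardless of the 218 already elapsed.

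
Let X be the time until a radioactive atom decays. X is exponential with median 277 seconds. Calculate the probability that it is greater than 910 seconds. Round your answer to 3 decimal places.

For an exponential, median = ln(2)/λ, so λ = ln 2 / 277 = 0.00250234 per second.
P(X > 910) = e^(−λ·910) = e^(−2.2771) ≈ 0.103.

0.103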